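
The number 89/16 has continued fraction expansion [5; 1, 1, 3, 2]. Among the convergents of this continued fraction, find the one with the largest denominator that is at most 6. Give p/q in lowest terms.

List convergents until the denominator exceeds the bound:
a_0 = 5: 5/1  (≤ bound)
a_1 = 1: 6/1  (≤ bound)
a_2 = 1: 11/2  (≤ bound)
a_3 = 3: 39/7  (> 6, stop)

11/2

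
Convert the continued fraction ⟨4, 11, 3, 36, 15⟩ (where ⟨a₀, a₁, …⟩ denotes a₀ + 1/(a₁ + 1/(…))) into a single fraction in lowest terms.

75874/18559

Use the convergent recurrence hₖ = aₖ·hₖ₋₁ + hₖ₋₂ (and likewise for the denominators kₖ):
a_0 = 4: 4/1
a_1 = 11: 45/11
a_2 = 3: 139/34
a_3 = 36: 5049/1235
a_4 = 15: 75874/18559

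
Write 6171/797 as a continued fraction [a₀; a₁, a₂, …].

6171 = 7·797 + 592, so a_0 = 7
797 = 1·592 + 205, so a_1 = 1
592 = 2·205 + 182, so a_2 = 2
205 = 1·182 + 23, so a_3 = 1
182 = 7·23 + 21, so a_4 = 7
23 = 1·21 + 2, so a_5 = 1
21 = 10·2 + 1, so a_6 = 10
2 = 2·1 + 0, so a_7 = 2

[7; 1, 2, 1, 7, 1, 10, 2]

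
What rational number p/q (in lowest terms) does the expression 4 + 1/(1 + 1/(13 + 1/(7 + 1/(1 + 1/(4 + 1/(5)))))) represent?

Collapse the nested fraction from the inside out:
Start with 5.
4 + 1/(5/1) = 4 + 1/5 = 21/5
1 + 1/(21/5) = 1 + 5/21 = 26/21
7 + 1/(26/21) = 7 + 21/26 = 203/26
13 + 1/(203/26) = 13 + 26/203 = 2665/203
1 + 1/(2665/203) = 1 + 203/2665 = 2868/2665
4 + 1/(2868/2665) = 4 + 2665/2868 = 14137/2868

14137/2868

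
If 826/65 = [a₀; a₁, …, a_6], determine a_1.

⌊826/65⌋ = 12, remainder 46
⌊65/46⌋ = 1, remainder 19

1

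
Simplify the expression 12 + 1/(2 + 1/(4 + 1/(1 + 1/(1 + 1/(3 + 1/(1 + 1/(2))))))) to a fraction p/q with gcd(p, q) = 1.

3150/253

a_0 = 12: 12/1
a_1 = 2: 25/2
a_2 = 4: 112/9
a_3 = 1: 137/11
a_4 = 1: 249/20
a_5 = 3: 884/71
a_6 = 1: 1133/91
a_7 = 2: 3150/253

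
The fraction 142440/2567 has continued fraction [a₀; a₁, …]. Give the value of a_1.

2

142440 ÷ 2567 → quotient 55, remainder 1255
2567 ÷ 1255 → quotient 2, remainder 57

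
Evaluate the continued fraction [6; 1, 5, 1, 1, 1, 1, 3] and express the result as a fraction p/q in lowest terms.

815/119

a_0 = 6: 6/1
a_1 = 1: 7/1
a_2 = 5: 41/6
a_3 = 1: 48/7
a_4 = 1: 89/13
a_5 = 1: 137/20
a_6 = 1: 226/33
a_7 = 3: 815/119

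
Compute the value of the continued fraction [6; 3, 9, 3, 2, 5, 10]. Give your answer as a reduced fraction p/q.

70627/11172

Build up convergents one term at a time:
a_0 = 6: 6/1
a_1 = 3: 19/3
a_2 = 9: 177/28
a_3 = 3: 550/87
a_4 = 2: 1277/202
a_5 = 5: 6935/1097
a_6 = 10: 70627/11172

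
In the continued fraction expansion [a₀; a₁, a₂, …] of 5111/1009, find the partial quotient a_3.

⌊5111/1009⌋ = 5, remainder 66
⌊1009/66⌋ = 15, remainder 19
⌊66/19⌋ = 3, remainder 9
⌊19/9⌋ = 2, remainder 1

2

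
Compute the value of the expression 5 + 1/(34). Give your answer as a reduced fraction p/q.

Start with 34.
5 + 1/(34/1) = 5 + 1/34 = 171/34

171/34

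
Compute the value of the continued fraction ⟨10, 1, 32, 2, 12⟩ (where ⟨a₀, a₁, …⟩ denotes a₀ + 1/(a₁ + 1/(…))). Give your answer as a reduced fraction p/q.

9182/837

Work from the innermost term outward:
Start with 12.
2 + 1/(12/1) = 2 + 1/12 = 25/12
32 + 1/(25/12) = 32 + 12/25 = 812/25
1 + 1/(812/25) = 1 + 25/812 = 837/812
10 + 1/(837/812) = 10 + 812/837 = 9182/837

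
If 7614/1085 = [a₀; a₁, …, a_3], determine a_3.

2

Repeatedly divide and take the remainder:
7614 = 7·1085 + 19, so a_0 = 7
1085 = 57·19 + 2, so a_1 = 57
19 = 9·2 + 1, so a_2 = 9
2 = 2·1 + 0, so a_3 = 2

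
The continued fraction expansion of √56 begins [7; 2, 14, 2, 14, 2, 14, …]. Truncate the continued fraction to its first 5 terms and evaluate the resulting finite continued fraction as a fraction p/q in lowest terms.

6503/869

Compute successive convergents:
a_0 = 7: 7/1
a_1 = 2: 15/2
a_2 = 14: 217/29
a_3 = 2: 449/60
a_4 = 14: 6503/869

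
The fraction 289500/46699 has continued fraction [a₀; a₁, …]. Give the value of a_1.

5

289500 ÷ 46699 → quotient 6, remainder 9306
46699 ÷ 9306 → quotient 5, remainder 169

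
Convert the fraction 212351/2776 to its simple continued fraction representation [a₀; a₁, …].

[76; 2, 52, 1, 7, 1, 2]

Apply division with remainder until the remainder is 0:
⌊212351/2776⌋ = 76, remainder 1375
⌊2776/1375⌋ = 2, remainder 26
⌊1375/26⌋ = 52, remainder 23
⌊26/23⌋ = 1, remainder 3
⌊23/3⌋ = 7, remainder 2
⌊3/2⌋ = 1, remainder 1
⌊2/1⌋ = 2, remainder 0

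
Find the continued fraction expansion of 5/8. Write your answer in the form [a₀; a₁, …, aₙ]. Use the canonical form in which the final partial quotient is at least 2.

⌊5/8⌋ = 0, remainder 5
⌊8/5⌋ = 1, remainder 3
⌊5/3⌋ = 1, remainder 2
⌊3/2⌋ = 1, remainder 1
⌊2/1⌋ = 2, remainder 0

[0; 1, 1, 1, 2]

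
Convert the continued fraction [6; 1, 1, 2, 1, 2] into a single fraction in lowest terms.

Build up convergents one term at a time:
a_0 = 6: 6/1
a_1 = 1: 7/1
a_2 = 1: 13/2
a_3 = 2: 33/5
a_4 = 1: 46/7
a_5 = 2: 125/19

125/19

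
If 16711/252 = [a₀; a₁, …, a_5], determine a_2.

5

⌊16711/252⌋ = 66, remainder 79
⌊252/79⌋ = 3, remainder 15
⌊79/15⌋ = 5, remainder 4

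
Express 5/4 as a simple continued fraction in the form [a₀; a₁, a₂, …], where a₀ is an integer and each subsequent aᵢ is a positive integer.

Apply division with remainder until the remainder is 0:
5 ÷ 4 → quotient 1, remainder 1
4 ÷ 1 → quotient 4, remainder 0

[1; 4]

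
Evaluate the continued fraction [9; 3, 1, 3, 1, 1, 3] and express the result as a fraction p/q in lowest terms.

1121/121

Collapse the nested fraction from the inside out:
Start with 3.
1 + 1/(3/1) = 1 + 1/3 = 4/3
1 + 1/(4/3) = 1 + 3/4 = 7/4
3 + 1/(7/4) = 3 + 4/7 = 25/7
1 + 1/(25/7) = 1 + 7/25 = 32/25
3 + 1/(32/25) = 3 + 25/32 = 121/32
9 + 1/(121/32) = 9 + 32/121 = 1121/121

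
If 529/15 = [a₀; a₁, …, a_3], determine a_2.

1

Apply division with remainder until the remainder is 0:
529 ÷ 15 → quotient 35, remainder 4
15 ÷ 4 → quotient 3, remainder 3
4 ÷ 3 → quotient 1, remainder 1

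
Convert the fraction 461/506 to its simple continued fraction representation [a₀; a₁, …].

[0; 1, 10, 4, 11]

Repeatedly divide and take the remainder:
461 = 0·506 + 461, so a_0 = 0
506 = 1·461 + 45, so a_1 = 1
461 = 10·45 + 11, so a_2 = 10
45 = 4·11 + 1, so a_3 = 4
11 = 11·1 + 0, so a_4 = 11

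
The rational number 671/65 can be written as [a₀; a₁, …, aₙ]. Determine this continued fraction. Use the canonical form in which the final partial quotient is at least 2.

[10; 3, 10, 2]

671 = 10·65 + 21, so a_0 = 10
65 = 3·21 + 2, so a_1 = 3
21 = 10·2 + 1, so a_2 = 10
2 = 2·1 + 0, so a_3 = 2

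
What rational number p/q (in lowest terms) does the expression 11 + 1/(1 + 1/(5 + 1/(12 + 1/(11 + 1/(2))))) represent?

Starting at the tail and folding back:
Start with 2.
11 + 1/(2/1) = 11 + 1/2 = 23/2
12 + 1/(23/2) = 12 + 2/23 = 278/23
5 + 1/(278/23) = 5 + 23/278 = 1413/278
1 + 1/(1413/278) = 1 + 278/1413 = 1691/1413
11 + 1/(1691/1413) = 11 + 1413/1691 = 20014/1691

20014/1691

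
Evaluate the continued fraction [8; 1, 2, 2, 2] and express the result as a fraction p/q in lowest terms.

148/17

Starting at the tail and folding back:
Start with 2.
2 + 1/(2/1) = 2 + 1/2 = 5/2
2 + 1/(5/2) = 2 + 2/5 = 12/5
1 + 1/(12/5) = 1 + 5/12 = 17/12
8 + 1/(17/12) = 8 + 12/17 = 148/17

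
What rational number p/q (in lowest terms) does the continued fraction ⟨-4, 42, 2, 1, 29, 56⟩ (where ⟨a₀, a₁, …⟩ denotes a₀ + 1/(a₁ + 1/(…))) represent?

Use the convergent recurrence hₖ = aₖ·hₖ₋₁ + hₖ₋₂ (and likewise for the denominators kₖ):
a_0 = -4: -4/1
a_1 = 42: -167/42
a_2 = 2: -338/85
a_3 = 1: -505/127
a_4 = 29: -14983/3768
a_5 = 56: -839553/211135

-839553/211135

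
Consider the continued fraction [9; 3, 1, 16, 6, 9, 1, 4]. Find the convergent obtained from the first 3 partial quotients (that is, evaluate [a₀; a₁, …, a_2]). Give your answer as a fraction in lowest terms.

37/4

a_0 = 9: 9/1
a_1 = 3: 28/3
a_2 = 1: 37/4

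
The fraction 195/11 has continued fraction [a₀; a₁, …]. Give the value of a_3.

195 = 17·11 + 8, so a_0 = 17
11 = 1·8 + 3, so a_1 = 1
8 = 2·3 + 2, so a_2 = 2
3 = 1·2 + 1, so a_3 = 1

1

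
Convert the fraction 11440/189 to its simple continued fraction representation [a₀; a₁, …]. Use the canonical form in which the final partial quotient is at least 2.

11440 = 60·189 + 100, so a_0 = 60
189 = 1·100 + 89, so a_1 = 1
100 = 1·89 + 11, so a_2 = 1
89 = 8·11 + 1, so a_3 = 8
11 = 11·1 + 0, so a_4 = 11

[60; 1, 1, 8, 11]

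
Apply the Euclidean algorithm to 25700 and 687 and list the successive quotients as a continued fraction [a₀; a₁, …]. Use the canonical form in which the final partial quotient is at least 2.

25700 ÷ 687 → quotient 37, remainder 281
687 ÷ 281 → quotient 2, remainder 125
281 ÷ 125 → quotient 2, remainder 31
125 ÷ 31 → quotient 4, remainder 1
31 ÷ 1 → quotient 31, remainder 0

[37; 2, 2, 4, 31]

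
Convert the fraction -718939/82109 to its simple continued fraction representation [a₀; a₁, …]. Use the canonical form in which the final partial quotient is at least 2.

[-9; 4, 10, 3, 14, 22, 2]

Apply division with remainder until the remainder is 0:
-718939 ÷ 82109 → quotient -9, remainder 20042
82109 ÷ 20042 → quotient 4, remainder 1941
20042 ÷ 1941 → quotient 10, remainder 632
1941 ÷ 632 → quotient 3, remainder 45
632 ÷ 45 → quotient 14, remainder 2
45 ÷ 2 → quotient 22, remainder 1
2 ÷ 1 → quotient 2, remainder 0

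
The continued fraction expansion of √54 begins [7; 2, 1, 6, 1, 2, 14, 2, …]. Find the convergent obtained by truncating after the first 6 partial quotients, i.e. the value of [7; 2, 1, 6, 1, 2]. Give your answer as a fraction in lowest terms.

485/66

Work from the innermost term outward:
Start with 2.
1 + 1/(2/1) = 1 + 1/2 = 3/2
6 + 1/(3/2) = 6 + 2/3 = 20/3
1 + 1/(20/3) = 1 + 3/20 = 23/20
2 + 1/(23/20) = 2 + 20/23 = 66/23
7 + 1/(66/23) = 7 + 23/66 = 485/66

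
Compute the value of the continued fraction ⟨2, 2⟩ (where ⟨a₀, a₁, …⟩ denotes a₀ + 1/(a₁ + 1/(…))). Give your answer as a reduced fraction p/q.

Start with 2.
2 + 1/(2/1) = 2 + 1/2 = 5/2

5/2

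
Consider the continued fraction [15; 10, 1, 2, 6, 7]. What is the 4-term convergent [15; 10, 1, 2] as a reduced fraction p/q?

483/32

Start with 2.
1 + 1/(2/1) = 1 + 1/2 = 3/2
10 + 1/(3/2) = 10 + 2/3 = 32/3
15 + 1/(32/3) = 15 + 3/32 = 483/32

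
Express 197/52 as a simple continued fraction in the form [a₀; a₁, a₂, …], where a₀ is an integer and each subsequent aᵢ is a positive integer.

[3; 1, 3, 1, 2, 1, 2]

197 ÷ 52 → quotient 3, remainder 41
52 ÷ 41 → quotient 1, remainder 11
41 ÷ 11 → quotient 3, remainder 8
11 ÷ 8 → quotient 1, remainder 3
8 ÷ 3 → quotient 2, remainder 2
3 ÷ 2 → quotient 1, remainder 1
2 ÷ 1 → quotient 2, remainder 0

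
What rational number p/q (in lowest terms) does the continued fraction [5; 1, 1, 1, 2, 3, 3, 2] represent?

1154/205

Starting at the tail and folding back:
Start with 2.
3 + 1/(2/1) = 3 + 1/2 = 7/2
3 + 1/(7/2) = 3 + 2/7 = 23/7
2 + 1/(23/7) = 2 + 7/23 = 53/23
1 + 1/(53/23) = 1 + 23/53 = 76/53
1 + 1/(76/53) = 1 + 53/76 = 129/76
1 + 1/(129/76) = 1 + 76/129 = 205/129
5 + 1/(205/129) = 5 + 129/205 = 1154/205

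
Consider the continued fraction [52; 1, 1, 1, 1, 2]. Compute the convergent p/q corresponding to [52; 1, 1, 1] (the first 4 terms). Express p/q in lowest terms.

a_0 = 52: 52/1
a_1 = 1: 53/1
a_2 = 1: 105/2
a_3 = 1: 158/3

158/3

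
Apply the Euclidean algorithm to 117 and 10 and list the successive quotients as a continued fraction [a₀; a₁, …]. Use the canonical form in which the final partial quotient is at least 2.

Run the Euclidean algorithm, recording each quotient:
117 = 11·10 + 7, so a_0 = 11
10 = 1·7 + 3, so a_1 = 1
7 = 2·3 + 1, so a_2 = 2
3 = 3·1 + 0, so a_3 = 3

[11; 1, 2, 3]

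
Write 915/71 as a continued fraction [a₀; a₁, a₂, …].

[12; 1, 7, 1, 7]

915 = 12·71 + 63, so a_0 = 12
71 = 1·63 + 8, so a_1 = 1
63 = 7·8 + 7, so a_2 = 7
8 = 1·7 + 1, so a_3 = 1
7 = 7·1 + 0, so a_4 = 7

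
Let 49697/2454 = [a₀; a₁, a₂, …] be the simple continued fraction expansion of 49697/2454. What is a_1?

Run the Euclidean algorithm, recording each quotient:
49697 ÷ 2454 → quotient 20, remainder 617
2454 ÷ 617 → quotient 3, remainder 603

3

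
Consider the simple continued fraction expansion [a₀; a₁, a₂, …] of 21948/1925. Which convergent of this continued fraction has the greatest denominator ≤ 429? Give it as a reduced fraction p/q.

4401/386

a_0 = 11: 11/1  (≤ bound)
a_1 = 2: 23/2  (≤ bound)
a_2 = 2: 57/5  (≤ bound)
a_3 = 25: 1448/127  (≤ bound)
a_4 = 3: 4401/386  (≤ bound)
a_5 = 1: 5849/513  (> 429, stop)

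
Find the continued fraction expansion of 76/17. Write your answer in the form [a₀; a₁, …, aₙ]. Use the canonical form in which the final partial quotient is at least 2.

76 ÷ 17 → quotient 4, remainder 8
17 ÷ 8 → quotient 2, remainder 1
8 ÷ 1 → quotient 8, remainder 0

[4; 2, 8]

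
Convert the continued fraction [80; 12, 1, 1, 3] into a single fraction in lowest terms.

7047/88

Build up convergents one term at a time:
a_0 = 80: 80/1
a_1 = 12: 961/12
a_2 = 1: 1041/13
a_3 = 1: 2002/25
a_4 = 3: 7047/88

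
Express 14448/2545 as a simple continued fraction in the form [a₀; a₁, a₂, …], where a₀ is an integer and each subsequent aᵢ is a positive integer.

[5; 1, 2, 10, 2, 2, 7, 2]

Run the Euclidean algorithm, recording each quotient:
14448 = 5·2545 + 1723, so a_0 = 5
2545 = 1·1723 + 822, so a_1 = 1
1723 = 2·822 + 79, so a_2 = 2
822 = 10·79 + 32, so a_3 = 10
79 = 2·32 + 15, so a_4 = 2
32 = 2·15 + 2, so a_5 = 2
15 = 7·2 + 1, so a_6 = 7
2 = 2·1 + 0, so a_7 = 2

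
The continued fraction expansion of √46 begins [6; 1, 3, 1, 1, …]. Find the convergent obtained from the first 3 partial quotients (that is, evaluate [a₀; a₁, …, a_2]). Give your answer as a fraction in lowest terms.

a_0 = 6: 6/1
a_1 = 1: 7/1
a_2 = 3: 27/4

27/4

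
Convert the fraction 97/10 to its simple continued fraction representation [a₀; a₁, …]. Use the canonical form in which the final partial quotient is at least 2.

Run the Euclidean algorithm, recording each quotient:
97 = 9·10 + 7, so a_0 = 9
10 = 1·7 + 3, so a_1 = 1
7 = 2·3 + 1, so a_2 = 2
3 = 3·1 + 0, so a_3 = 3

[9; 1, 2, 3]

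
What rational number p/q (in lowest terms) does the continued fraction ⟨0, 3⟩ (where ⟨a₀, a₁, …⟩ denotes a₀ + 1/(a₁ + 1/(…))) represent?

Starting at the tail and folding back:
Start with 3.
0 + 1/(3/1) = 0 + 1/3 = 1/3

1/3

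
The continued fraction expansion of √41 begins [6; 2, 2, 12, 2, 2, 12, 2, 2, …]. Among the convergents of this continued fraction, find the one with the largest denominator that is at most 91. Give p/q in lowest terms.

a_0 = 6: 6/1  (≤ bound)
a_1 = 2: 13/2  (≤ bound)
a_2 = 2: 32/5  (≤ bound)
a_3 = 12: 397/62  (≤ bound)
a_4 = 2: 826/129  (> 91, stop)

397/62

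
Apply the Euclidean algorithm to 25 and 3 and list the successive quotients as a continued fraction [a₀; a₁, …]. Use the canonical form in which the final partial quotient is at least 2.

⌊25/3⌋ = 8, remainder 1
⌊3/1⌋ = 3, remainder 0

[8; 3]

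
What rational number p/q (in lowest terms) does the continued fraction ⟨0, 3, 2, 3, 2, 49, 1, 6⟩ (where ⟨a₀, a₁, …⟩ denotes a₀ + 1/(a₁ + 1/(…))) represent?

Start with 6.
1 + 1/(6/1) = 1 + 1/6 = 7/6
49 + 1/(7/6) = 49 + 6/7 = 349/7
2 + 1/(349/7) = 2 + 7/349 = 705/349
3 + 1/(705/349) = 3 + 349/705 = 2464/705
2 + 1/(2464/705) = 2 + 705/2464 = 5633/2464
3 + 1/(5633/2464) = 3 + 2464/5633 = 19363/5633
0 + 1/(19363/5633) = 0 + 5633/19363 = 5633/19363

5633/19363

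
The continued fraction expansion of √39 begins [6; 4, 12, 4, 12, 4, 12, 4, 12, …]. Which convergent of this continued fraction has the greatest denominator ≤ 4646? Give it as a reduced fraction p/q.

15294/2449

List convergents until the denominator exceeds the bound:
a_0 = 6: 6/1  (≤ bound)
a_1 = 4: 25/4  (≤ bound)
a_2 = 12: 306/49  (≤ bound)
a_3 = 4: 1249/200  (≤ bound)
a_4 = 12: 15294/2449  (≤ bound)
a_5 = 4: 62425/9996  (> 4646, stop)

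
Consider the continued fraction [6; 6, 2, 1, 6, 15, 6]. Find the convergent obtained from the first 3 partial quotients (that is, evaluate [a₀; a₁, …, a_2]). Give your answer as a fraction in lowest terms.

80/13

a_0 = 6: 6/1
a_1 = 6: 37/6
a_2 = 2: 80/13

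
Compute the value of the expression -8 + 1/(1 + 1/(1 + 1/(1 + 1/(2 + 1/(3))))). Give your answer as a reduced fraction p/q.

Start with 3.
2 + 1/(3/1) = 2 + 1/3 = 7/3
1 + 1/(7/3) = 1 + 3/7 = 10/7
1 + 1/(10/7) = 1 + 7/10 = 17/10
1 + 1/(17/10) = 1 + 10/17 = 27/17
-8 + 1/(27/17) = -8 + 17/27 = -199/27

-199/27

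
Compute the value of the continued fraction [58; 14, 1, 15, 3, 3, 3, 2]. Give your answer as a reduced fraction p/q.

1074761/18509

Starting at the tail and folding back:
Start with 2.
3 + 1/(2/1) = 3 + 1/2 = 7/2
3 + 1/(7/2) = 3 + 2/7 = 23/7
3 + 1/(23/7) = 3 + 7/23 = 76/23
15 + 1/(76/23) = 15 + 23/76 = 1163/76
1 + 1/(1163/76) = 1 + 76/1163 = 1239/1163
14 + 1/(1239/1163) = 14 + 1163/1239 = 18509/1239
58 + 1/(18509/1239) = 58 + 1239/18509 = 1074761/18509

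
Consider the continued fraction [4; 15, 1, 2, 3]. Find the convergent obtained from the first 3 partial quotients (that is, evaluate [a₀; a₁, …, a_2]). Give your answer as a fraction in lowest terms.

Start with 1.
15 + 1/(1/1) = 15 + 1/1 = 16/1
4 + 1/(16/1) = 4 + 1/16 = 65/16

65/16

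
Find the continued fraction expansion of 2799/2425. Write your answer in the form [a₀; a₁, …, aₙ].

[1; 6, 2, 15, 12]

2799 = 1·2425 + 374, so a_0 = 1
2425 = 6·374 + 181, so a_1 = 6
374 = 2·181 + 12, so a_2 = 2
181 = 15·12 + 1, so a_3 = 15
12 = 12·1 + 0, so a_4 = 12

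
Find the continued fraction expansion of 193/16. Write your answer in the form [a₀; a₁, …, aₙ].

⌊193/16⌋ = 12, remainder 1
⌊16/1⌋ = 16, remainder 0

[12; 16]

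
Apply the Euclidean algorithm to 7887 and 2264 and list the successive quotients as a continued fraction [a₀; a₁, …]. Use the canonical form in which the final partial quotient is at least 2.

⌊7887/2264⌋ = 3, remainder 1095
⌊2264/1095⌋ = 2, remainder 74
⌊1095/74⌋ = 14, remainder 59
⌊74/59⌋ = 1, remainder 15
⌊59/15⌋ = 3, remainder 14
⌊15/14⌋ = 1, remainder 1
⌊14/1⌋ = 14, remainder 0

[3; 2, 14, 1, 3, 1, 14]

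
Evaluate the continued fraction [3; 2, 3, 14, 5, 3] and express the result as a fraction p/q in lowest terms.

5560/1621

Start with 3.
5 + 1/(3/1) = 5 + 1/3 = 16/3
14 + 1/(16/3) = 14 + 3/16 = 227/16
3 + 1/(227/16) = 3 + 16/227 = 697/227
2 + 1/(697/227) = 2 + 227/697 = 1621/697
3 + 1/(1621/697) = 3 + 697/1621 = 5560/1621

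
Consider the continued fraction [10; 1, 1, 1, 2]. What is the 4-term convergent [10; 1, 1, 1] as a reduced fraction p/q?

32/3

a_0 = 10: 10/1
a_1 = 1: 11/1
a_2 = 1: 21/2
a_3 = 1: 32/3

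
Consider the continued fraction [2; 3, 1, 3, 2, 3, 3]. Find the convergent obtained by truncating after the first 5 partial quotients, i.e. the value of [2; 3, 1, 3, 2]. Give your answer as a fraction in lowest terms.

77/34

Start with 2.
3 + 1/(2/1) = 3 + 1/2 = 7/2
1 + 1/(7/2) = 1 + 2/7 = 9/7
3 + 1/(9/7) = 3 + 7/9 = 34/9
2 + 1/(34/9) = 2 + 9/34 = 77/34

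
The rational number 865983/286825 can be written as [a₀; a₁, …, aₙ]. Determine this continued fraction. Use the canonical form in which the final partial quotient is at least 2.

865983 ÷ 286825 → quotient 3, remainder 5508
286825 ÷ 5508 → quotient 52, remainder 409
5508 ÷ 409 → quotient 13, remainder 191
409 ÷ 191 → quotient 2, remainder 27
191 ÷ 27 → quotient 7, remainder 2
27 ÷ 2 → quotient 13, remainder 1
2 ÷ 1 → quotient 2, remainder 0

[3; 52, 13, 2, 7, 13, 2]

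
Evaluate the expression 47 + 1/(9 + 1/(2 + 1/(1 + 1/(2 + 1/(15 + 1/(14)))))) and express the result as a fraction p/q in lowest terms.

763929/16217

a_0 = 47: 47/1
a_1 = 9: 424/9
a_2 = 2: 895/19
a_3 = 1: 1319/28
a_4 = 2: 3533/75
a_5 = 15: 54314/1153
a_6 = 14: 763929/16217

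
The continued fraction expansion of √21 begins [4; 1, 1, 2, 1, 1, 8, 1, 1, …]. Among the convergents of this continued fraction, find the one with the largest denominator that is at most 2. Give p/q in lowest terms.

List convergents until the denominator exceeds the bound:
a_0 = 4: 4/1  (≤ bound)
a_1 = 1: 5/1  (≤ bound)
a_2 = 1: 9/2  (≤ bound)
a_3 = 2: 23/5  (> 2, stop)

9/2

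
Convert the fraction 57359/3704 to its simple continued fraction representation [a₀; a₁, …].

[15; 2, 16, 1, 34, 3]

57359 = 15·3704 + 1799, so a_0 = 15
3704 = 2·1799 + 106, so a_1 = 2
1799 = 16·106 + 103, so a_2 = 16
106 = 1·103 + 3, so a_3 = 1
103 = 34·3 + 1, so a_4 = 34
3 = 3·1 + 0, so a_5 = 3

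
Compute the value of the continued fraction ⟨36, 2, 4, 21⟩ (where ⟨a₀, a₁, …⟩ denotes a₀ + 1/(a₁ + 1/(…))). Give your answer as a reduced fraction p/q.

a_0 = 36: 36/1
a_1 = 2: 73/2
a_2 = 4: 328/9
a_3 = 21: 6961/191

6961/191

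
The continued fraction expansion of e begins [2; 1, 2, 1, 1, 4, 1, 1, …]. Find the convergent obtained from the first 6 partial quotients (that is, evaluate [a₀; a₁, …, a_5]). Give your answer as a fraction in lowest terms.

Collapse the nested fraction from the inside out:
Start with 4.
1 + 1/(4/1) = 1 + 1/4 = 5/4
1 + 1/(5/4) = 1 + 4/5 = 9/5
2 + 1/(9/5) = 2 + 5/9 = 23/9
1 + 1/(23/9) = 1 + 9/23 = 32/23
2 + 1/(32/23) = 2 + 23/32 = 87/32

87/32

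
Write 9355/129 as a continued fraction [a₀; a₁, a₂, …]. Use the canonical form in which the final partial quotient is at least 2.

[72; 1, 1, 12, 2, 2]

9355 ÷ 129 → quotient 72, remainder 67
129 ÷ 67 → quotient 1, remainder 62
67 ÷ 62 → quotient 1, remainder 5
62 ÷ 5 → quotient 12, remainder 2
5 ÷ 2 → quotient 2, remainder 1
2 ÷ 1 → quotient 2, remainder 0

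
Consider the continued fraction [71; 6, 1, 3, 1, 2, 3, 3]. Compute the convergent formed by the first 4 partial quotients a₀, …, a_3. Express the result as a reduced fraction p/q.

1921/27

Starting at the tail and folding back:
Start with 3.
1 + 1/(3/1) = 1 + 1/3 = 4/3
6 + 1/(4/3) = 6 + 3/4 = 27/4
71 + 1/(27/4) = 71 + 4/27 = 1921/27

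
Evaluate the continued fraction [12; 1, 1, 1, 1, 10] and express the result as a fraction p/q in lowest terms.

a_0 = 12: 12/1
a_1 = 1: 13/1
a_2 = 1: 25/2
a_3 = 1: 38/3
a_4 = 1: 63/5
a_5 = 10: 668/53

668/53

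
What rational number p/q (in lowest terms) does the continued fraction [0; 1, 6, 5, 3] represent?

Start with 3.
5 + 1/(3/1) = 5 + 1/3 = 16/3
6 + 1/(16/3) = 6 + 3/16 = 99/16
1 + 1/(99/16) = 1 + 16/99 = 115/99
0 + 1/(115/99) = 0 + 99/115 = 99/115

99/115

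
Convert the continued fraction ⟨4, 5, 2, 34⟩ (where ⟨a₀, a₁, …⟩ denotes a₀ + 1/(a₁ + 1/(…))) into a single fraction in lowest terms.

Starting at the tail and folding back:
Start with 34.
2 + 1/(34/1) = 2 + 1/34 = 69/34
5 + 1/(69/34) = 5 + 34/69 = 379/69
4 + 1/(379/69) = 4 + 69/379 = 1585/379

1585/379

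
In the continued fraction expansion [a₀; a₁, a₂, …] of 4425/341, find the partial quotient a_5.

⌊4425/341⌋ = 12, remainder 333
⌊341/333⌋ = 1, remainder 8
⌊333/8⌋ = 41, remainder 5
⌊8/5⌋ = 1, remainder 3
⌊5/3⌋ = 1, remainder 2
⌊3/2⌋ = 1, remainder 1

1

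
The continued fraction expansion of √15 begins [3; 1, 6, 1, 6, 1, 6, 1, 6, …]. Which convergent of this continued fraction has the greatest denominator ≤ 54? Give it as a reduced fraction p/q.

a_0 = 3: 3/1  (≤ bound)
a_1 = 1: 4/1  (≤ bound)
a_2 = 6: 27/7  (≤ bound)
a_3 = 1: 31/8  (≤ bound)
a_4 = 6: 213/55  (> 54, stop)

31/8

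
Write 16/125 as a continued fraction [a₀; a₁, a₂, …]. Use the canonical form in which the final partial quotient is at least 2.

Repeatedly divide and take the remainder:
16 = 0·125 + 16, so a_0 = 0
125 = 7·16 + 13, so a_1 = 7
16 = 1·13 + 3, so a_2 = 1
13 = 4·3 + 1, so a_3 = 4
3 = 3·1 + 0, so a_4 = 3

[0; 7, 1, 4, 3]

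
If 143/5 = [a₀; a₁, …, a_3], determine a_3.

Repeatedly divide and take the remainder:
143 ÷ 5 → quotient 28, remainder 3
5 ÷ 3 → quotient 1, remainder 2
3 ÷ 2 → quotient 1, remainder 1
2 ÷ 1 → quotient 2, remainder 0

2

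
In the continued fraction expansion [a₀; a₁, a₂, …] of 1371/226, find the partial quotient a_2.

Apply division with remainder until the remainder is 0:
1371 = 6·226 + 15, so a_0 = 6
226 = 15·15 + 1, so a_1 = 15
15 = 15·1 + 0, so a_2 = 15

15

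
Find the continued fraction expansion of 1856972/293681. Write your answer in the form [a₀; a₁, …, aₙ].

Repeatedly divide and take the remainder:
1856972 ÷ 293681 → quotient 6, remainder 94886
293681 ÷ 94886 → quotient 3, remainder 9023
94886 ÷ 9023 → quotient 10, remainder 4656
9023 ÷ 4656 → quotient 1, remainder 4367
4656 ÷ 4367 → quotient 1, remainder 289
4367 ÷ 289 → quotient 15, remainder 32
289 ÷ 32 → quotient 9, remainder 1
32 ÷ 1 → quotient 32, remainder 0

[6; 3, 10, 1, 1, 15, 9, 32]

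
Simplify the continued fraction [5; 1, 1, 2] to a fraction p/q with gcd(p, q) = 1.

28/5

Start with 2.
1 + 1/(2/1) = 1 + 1/2 = 3/2
1 + 1/(3/2) = 1 + 2/3 = 5/3
5 + 1/(5/3) = 5 + 3/5 = 28/5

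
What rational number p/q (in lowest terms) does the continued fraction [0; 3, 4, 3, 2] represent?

30/97

Work from the innermost term outward:
Start with 2.
3 + 1/(2/1) = 3 + 1/2 = 7/2
4 + 1/(7/2) = 4 + 2/7 = 30/7
3 + 1/(30/7) = 3 + 7/30 = 97/30
0 + 1/(97/30) = 0 + 30/97 = 30/97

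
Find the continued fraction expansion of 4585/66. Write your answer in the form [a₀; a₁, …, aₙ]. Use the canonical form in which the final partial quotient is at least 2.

Run the Euclidean algorithm, recording each quotient:
4585 = 69·66 + 31, so a_0 = 69
66 = 2·31 + 4, so a_1 = 2
31 = 7·4 + 3, so a_2 = 7
4 = 1·3 + 1, so a_3 = 1
3 = 3·1 + 0, so a_4 = 3

[69; 2, 7, 1, 3]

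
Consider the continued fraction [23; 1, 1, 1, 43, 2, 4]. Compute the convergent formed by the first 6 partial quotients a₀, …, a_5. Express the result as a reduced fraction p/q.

Build up convergents one term at a time:
a_0 = 23: 23/1
a_1 = 1: 24/1
a_2 = 1: 47/2
a_3 = 1: 71/3
a_4 = 43: 3100/131
a_5 = 2: 6271/265

6271/265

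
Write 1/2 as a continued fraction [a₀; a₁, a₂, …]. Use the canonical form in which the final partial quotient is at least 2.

Apply division with remainder until the remainder is 0:
⌊1/2⌋ = 0, remainder 1
⌊2/1⌋ = 2, remainder 0

[0; 2]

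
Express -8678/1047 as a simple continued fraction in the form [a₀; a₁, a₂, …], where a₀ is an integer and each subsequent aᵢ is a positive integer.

-8678 ÷ 1047 → quotient -9, remainder 745
1047 ÷ 745 → quotient 1, remainder 302
745 ÷ 302 → quotient 2, remainder 141
302 ÷ 141 → quotient 2, remainder 20
141 ÷ 20 → quotient 7, remainder 1
20 ÷ 1 → quotient 20, remainder 0

[-9; 1, 2, 2, 7, 20]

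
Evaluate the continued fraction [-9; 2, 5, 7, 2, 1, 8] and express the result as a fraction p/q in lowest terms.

-18396/2153

Start with 8.
1 + 1/(8/1) = 1 + 1/8 = 9/8
2 + 1/(9/8) = 2 + 8/9 = 26/9
7 + 1/(26/9) = 7 + 9/26 = 191/26
5 + 1/(191/26) = 5 + 26/191 = 981/191
2 + 1/(981/191) = 2 + 191/981 = 2153/981
-9 + 1/(2153/981) = -9 + 981/2153 = -18396/2153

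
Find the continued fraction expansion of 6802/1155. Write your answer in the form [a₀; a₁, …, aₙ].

[5; 1, 8, 42, 1, 2]

6802 ÷ 1155 → quotient 5, remainder 1027
1155 ÷ 1027 → quotient 1, remainder 128
1027 ÷ 128 → quotient 8, remainder 3
128 ÷ 3 → quotient 42, remainder 2
3 ÷ 2 → quotient 1, remainder 1
2 ÷ 1 → quotient 2, remainder 0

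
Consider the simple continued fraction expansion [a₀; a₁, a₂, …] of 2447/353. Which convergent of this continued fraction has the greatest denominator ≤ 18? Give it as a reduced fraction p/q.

a_0 = 6: 6/1  (≤ bound)
a_1 = 1: 7/1  (≤ bound)
a_2 = 13: 97/14  (≤ bound)
a_3 = 1: 104/15  (≤ bound)
a_4 = 2: 305/44  (> 18, stop)

104/15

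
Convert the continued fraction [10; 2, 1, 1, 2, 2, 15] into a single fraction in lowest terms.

4965/478

Start with 15.
2 + 1/(15/1) = 2 + 1/15 = 31/15
2 + 1/(31/15) = 2 + 15/31 = 77/31
1 + 1/(77/31) = 1 + 31/77 = 108/77
1 + 1/(108/77) = 1 + 77/108 = 185/108
2 + 1/(185/108) = 2 + 108/185 = 478/185
10 + 1/(478/185) = 10 + 185/478 = 4965/478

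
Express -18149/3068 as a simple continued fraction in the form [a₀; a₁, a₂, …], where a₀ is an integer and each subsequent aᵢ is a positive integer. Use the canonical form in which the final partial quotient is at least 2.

[-6; 11, 1, 5, 2, 9, 2]

Repeatedly divide and take the remainder:
-18149 = -6·3068 + 259, so a_0 = -6
3068 = 11·259 + 219, so a_1 = 11
259 = 1·219 + 40, so a_2 = 1
219 = 5·40 + 19, so a_3 = 5
40 = 2·19 + 2, so a_4 = 2
19 = 9·2 + 1, so a_5 = 9
2 = 2·1 + 0, so a_6 = 2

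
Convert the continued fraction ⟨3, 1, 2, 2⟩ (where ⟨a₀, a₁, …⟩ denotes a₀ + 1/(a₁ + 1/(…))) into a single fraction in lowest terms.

26/7

Start with 2.
2 + 1/(2/1) = 2 + 1/2 = 5/2
1 + 1/(5/2) = 1 + 2/5 = 7/5
3 + 1/(7/5) = 3 + 5/7 = 26/7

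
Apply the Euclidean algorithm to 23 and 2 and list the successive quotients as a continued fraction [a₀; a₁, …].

23 = 11·2 + 1, so a_0 = 11
2 = 2·1 + 0, so a_1 = 2

[11; 2]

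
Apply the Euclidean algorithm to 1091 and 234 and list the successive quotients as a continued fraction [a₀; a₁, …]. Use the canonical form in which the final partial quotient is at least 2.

[4; 1, 1, 1, 25, 3]

1091 = 4·234 + 155, so a_0 = 4
234 = 1·155 + 79, so a_1 = 1
155 = 1·79 + 76, so a_2 = 1
79 = 1·76 + 3, so a_3 = 1
76 = 25·3 + 1, so a_4 = 25
3 = 3·1 + 0, so a_5 = 3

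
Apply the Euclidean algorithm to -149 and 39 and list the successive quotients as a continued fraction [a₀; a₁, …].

Run the Euclidean algorithm, recording each quotient:
⌊-149/39⌋ = -4, remainder 7
⌊39/7⌋ = 5, remainder 4
⌊7/4⌋ = 1, remainder 3
⌊4/3⌋ = 1, remainder 1
⌊3/1⌋ = 3, remainder 0

[-4; 5, 1, 1, 3]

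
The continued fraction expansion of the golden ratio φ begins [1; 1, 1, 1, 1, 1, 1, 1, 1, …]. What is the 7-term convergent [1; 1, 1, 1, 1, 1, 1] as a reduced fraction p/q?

21/13

Collapse the nested fraction from the inside out:
Start with 1.
1 + 1/(1/1) = 1 + 1/1 = 2/1
1 + 1/(2/1) = 1 + 1/2 = 3/2
1 + 1/(3/2) = 1 + 2/3 = 5/3
1 + 1/(5/3) = 1 + 3/5 = 8/5
1 + 1/(8/5) = 1 + 5/8 = 13/8
1 + 1/(13/8) = 1 + 8/13 = 21/13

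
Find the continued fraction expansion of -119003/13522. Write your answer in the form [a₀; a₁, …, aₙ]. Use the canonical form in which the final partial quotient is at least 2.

[-9; 5, 57, 2, 1, 15]

Run the Euclidean algorithm, recording each quotient:
-119003 ÷ 13522 → quotient -9, remainder 2695
13522 ÷ 2695 → quotient 5, remainder 47
2695 ÷ 47 → quotient 57, remainder 16
47 ÷ 16 → quotient 2, remainder 15
16 ÷ 15 → quotient 1, remainder 1
15 ÷ 1 → quotient 15, remainder 0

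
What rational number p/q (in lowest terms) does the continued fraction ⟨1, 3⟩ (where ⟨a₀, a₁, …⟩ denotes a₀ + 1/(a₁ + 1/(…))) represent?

4/3

Start with 3.
1 + 1/(3/1) = 1 + 1/3 = 4/3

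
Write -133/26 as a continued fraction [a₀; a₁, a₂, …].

⌊-133/26⌋ = -6, remainder 23
⌊26/23⌋ = 1, remainder 3
⌊23/3⌋ = 7, remainder 2
⌊3/2⌋ = 1, remainder 1
⌊2/1⌋ = 2, remainder 0

[-6; 1, 7, 1, 2]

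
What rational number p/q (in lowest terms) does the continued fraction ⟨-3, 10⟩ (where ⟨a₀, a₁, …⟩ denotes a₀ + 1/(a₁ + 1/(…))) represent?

-29/10

Compute successive convergents:
a_0 = -3: -3/1
a_1 = 10: -29/10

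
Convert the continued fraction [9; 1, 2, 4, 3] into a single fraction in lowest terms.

Work from the innermost term outward:
Start with 3.
4 + 1/(3/1) = 4 + 1/3 = 13/3
2 + 1/(13/3) = 2 + 3/13 = 29/13
1 + 1/(29/13) = 1 + 13/29 = 42/29
9 + 1/(42/29) = 9 + 29/42 = 407/42

407/42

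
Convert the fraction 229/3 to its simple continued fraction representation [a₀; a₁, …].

229 = 76·3 + 1, so a_0 = 76
3 = 3·1 + 0, so a_1 = 3

[76; 3]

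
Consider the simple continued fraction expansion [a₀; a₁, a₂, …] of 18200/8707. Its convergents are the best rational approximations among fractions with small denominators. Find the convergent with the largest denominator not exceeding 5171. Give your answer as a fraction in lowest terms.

7757/3711

a_0 = 2: 2/1  (≤ bound)
a_1 = 11: 23/11  (≤ bound)
a_2 = 12: 278/133  (≤ bound)
a_3 = 1: 301/144  (≤ bound)
a_4 = 7: 2385/1141  (≤ bound)
a_5 = 1: 2686/1285  (≤ bound)
a_6 = 2: 7757/3711  (≤ bound)
a_7 = 2: 18200/8707  (> 5171, stop)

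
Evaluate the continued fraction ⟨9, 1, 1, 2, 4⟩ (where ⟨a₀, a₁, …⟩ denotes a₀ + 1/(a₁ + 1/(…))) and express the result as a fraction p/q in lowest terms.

Collapse the nested fraction from the inside out:
Start with 4.
2 + 1/(4/1) = 2 + 1/4 = 9/4
1 + 1/(9/4) = 1 + 4/9 = 13/9
1 + 1/(13/9) = 1 + 9/13 = 22/13
9 + 1/(22/13) = 9 + 13/22 = 211/22

211/22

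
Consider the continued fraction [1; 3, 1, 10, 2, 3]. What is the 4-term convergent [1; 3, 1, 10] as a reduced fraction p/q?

54/43

Start with 10.
1 + 1/(10/1) = 1 + 1/10 = 11/10
3 + 1/(11/10) = 3 + 10/11 = 43/11
1 + 1/(43/11) = 1 + 11/43 = 54/43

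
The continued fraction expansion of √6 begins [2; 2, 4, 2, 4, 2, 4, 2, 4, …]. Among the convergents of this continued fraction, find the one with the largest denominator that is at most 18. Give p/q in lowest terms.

List convergents until the denominator exceeds the bound:
a_0 = 2: 2/1  (≤ bound)
a_1 = 2: 5/2  (≤ bound)
a_2 = 4: 22/9  (≤ bound)
a_3 = 2: 49/20  (> 18, stop)

22/9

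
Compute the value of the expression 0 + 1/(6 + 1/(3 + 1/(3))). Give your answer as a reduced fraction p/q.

a_0 = 0: 0/1
a_1 = 6: 1/6
a_2 = 3: 3/19
a_3 = 3: 10/63

10/63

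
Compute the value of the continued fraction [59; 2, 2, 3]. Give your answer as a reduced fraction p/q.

Start with 3.
2 + 1/(3/1) = 2 + 1/3 = 7/3
2 + 1/(7/3) = 2 + 3/7 = 17/7
59 + 1/(17/7) = 59 + 7/17 = 1010/17

1010/17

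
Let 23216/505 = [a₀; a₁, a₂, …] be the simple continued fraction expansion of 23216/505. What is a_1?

23216 = 45·505 + 491, so a_0 = 45
505 = 1·491 + 14, so a_1 = 1

1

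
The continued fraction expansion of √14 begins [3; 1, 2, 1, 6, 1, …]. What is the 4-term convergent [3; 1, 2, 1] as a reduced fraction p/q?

a_0 = 3: 3/1
a_1 = 1: 4/1
a_2 = 2: 11/3
a_3 = 1: 15/4

15/4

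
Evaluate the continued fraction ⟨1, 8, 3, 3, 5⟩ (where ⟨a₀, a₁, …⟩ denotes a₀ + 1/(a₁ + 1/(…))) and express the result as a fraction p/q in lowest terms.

493/440

Starting at the tail and folding back:
Start with 5.
3 + 1/(5/1) = 3 + 1/5 = 16/5
3 + 1/(16/5) = 3 + 5/16 = 53/16
8 + 1/(53/16) = 8 + 16/53 = 440/53
1 + 1/(440/53) = 1 + 53/440 = 493/440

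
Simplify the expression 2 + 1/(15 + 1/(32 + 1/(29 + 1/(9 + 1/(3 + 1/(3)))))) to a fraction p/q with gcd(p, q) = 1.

2693641/1303462

Build up convergents one term at a time:
a_0 = 2: 2/1
a_1 = 15: 31/15
a_2 = 32: 994/481
a_3 = 29: 28857/13964
a_4 = 9: 260707/126157
a_5 = 3: 810978/392435
a_6 = 3: 2693641/1303462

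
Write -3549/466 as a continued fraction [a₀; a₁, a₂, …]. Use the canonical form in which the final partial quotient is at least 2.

[-8; 2, 1, 1, 1, 1, 11, 3]

Repeatedly divide and take the remainder:
-3549 ÷ 466 → quotient -8, remainder 179
466 ÷ 179 → quotient 2, remainder 108
179 ÷ 108 → quotient 1, remainder 71
108 ÷ 71 → quotient 1, remainder 37
71 ÷ 37 → quotient 1, remainder 34
37 ÷ 34 → quotient 1, remainder 3
34 ÷ 3 → quotient 11, remainder 1
3 ÷ 1 → quotient 3, remainder 0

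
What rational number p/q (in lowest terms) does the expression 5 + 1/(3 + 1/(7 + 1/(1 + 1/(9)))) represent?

1314/247

a_0 = 5: 5/1
a_1 = 3: 16/3
a_2 = 7: 117/22
a_3 = 1: 133/25
a_4 = 9: 1314/247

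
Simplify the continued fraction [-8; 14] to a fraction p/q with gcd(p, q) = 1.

-111/14

Build up convergents one term at a time:
a_0 = -8: -8/1
a_1 = 14: -111/14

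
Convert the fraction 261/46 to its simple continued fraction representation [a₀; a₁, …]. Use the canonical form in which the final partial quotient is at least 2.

261 = 5·46 + 31, so a_0 = 5
46 = 1·31 + 15, so a_1 = 1
31 = 2·15 + 1, so a_2 = 2
15 = 15·1 + 0, so a_3 = 15

[5; 1, 2, 15]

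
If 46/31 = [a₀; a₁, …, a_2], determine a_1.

Apply division with remainder until the remainder is 0:
⌊46/31⌋ = 1, remainder 15
⌊31/15⌋ = 2, remainder 1

2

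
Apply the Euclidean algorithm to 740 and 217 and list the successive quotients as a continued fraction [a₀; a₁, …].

[3; 2, 2, 3, 1, 1, 5]

740 = 3·217 + 89, so a_0 = 3
217 = 2·89 + 39, so a_1 = 2
89 = 2·39 + 11, so a_2 = 2
39 = 3·11 + 6, so a_3 = 3
11 = 1·6 + 5, so a_4 = 1
6 = 1·5 + 1, so a_5 = 1
5 = 5·1 + 0, so a_6 = 5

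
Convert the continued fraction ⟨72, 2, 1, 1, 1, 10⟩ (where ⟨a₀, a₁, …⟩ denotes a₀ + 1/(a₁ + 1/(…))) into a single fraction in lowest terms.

Start with 10.
1 + 1/(10/1) = 1 + 1/10 = 11/10
1 + 1/(11/10) = 1 + 10/11 = 21/11
1 + 1/(21/11) = 1 + 11/21 = 32/21
2 + 1/(32/21) = 2 + 21/32 = 85/32
72 + 1/(85/32) = 72 + 32/85 = 6152/85

6152/85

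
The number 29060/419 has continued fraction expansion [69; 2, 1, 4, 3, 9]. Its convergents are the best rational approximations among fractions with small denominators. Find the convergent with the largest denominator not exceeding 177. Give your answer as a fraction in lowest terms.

a_0 = 69: 69/1  (≤ bound)
a_1 = 2: 139/2  (≤ bound)
a_2 = 1: 208/3  (≤ bound)
a_3 = 4: 971/14  (≤ bound)
a_4 = 3: 3121/45  (≤ bound)
a_5 = 9: 29060/419  (> 177, stop)

3121/45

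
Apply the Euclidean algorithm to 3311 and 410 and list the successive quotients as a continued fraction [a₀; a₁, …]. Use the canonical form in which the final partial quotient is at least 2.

Repeatedly divide and take the remainder:
3311 = 8·410 + 31, so a_0 = 8
410 = 13·31 + 7, so a_1 = 13
31 = 4·7 + 3, so a_2 = 4
7 = 2·3 + 1, so a_3 = 2
3 = 3·1 + 0, so a_4 = 3

[8; 13, 4, 2, 3]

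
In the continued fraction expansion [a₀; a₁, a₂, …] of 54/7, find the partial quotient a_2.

2

Run the Euclidean algorithm, recording each quotient:
54 ÷ 7 → quotient 7, remainder 5
7 ÷ 5 → quotient 1, remainder 2
5 ÷ 2 → quotient 2, remainder 1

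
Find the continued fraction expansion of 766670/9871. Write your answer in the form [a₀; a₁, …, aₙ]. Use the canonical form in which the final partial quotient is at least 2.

[77; 1, 2, 48, 1, 3, 2, 7]

Apply division with remainder until the remainder is 0:
766670 ÷ 9871 → quotient 77, remainder 6603
9871 ÷ 6603 → quotient 1, remainder 3268
6603 ÷ 3268 → quotient 2, remainder 67
3268 ÷ 67 → quotient 48, remainder 52
67 ÷ 52 → quotient 1, remainder 15
52 ÷ 15 → quotient 3, remainder 7
15 ÷ 7 → quotient 2, remainder 1
7 ÷ 1 → quotient 7, remainder 0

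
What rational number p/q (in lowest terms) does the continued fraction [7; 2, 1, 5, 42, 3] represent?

15941/2168

Start with 3.
42 + 1/(3/1) = 42 + 1/3 = 127/3
5 + 1/(127/3) = 5 + 3/127 = 638/127
1 + 1/(638/127) = 1 + 127/638 = 765/638
2 + 1/(765/638) = 2 + 638/765 = 2168/765
7 + 1/(2168/765) = 7 + 765/2168 = 15941/2168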